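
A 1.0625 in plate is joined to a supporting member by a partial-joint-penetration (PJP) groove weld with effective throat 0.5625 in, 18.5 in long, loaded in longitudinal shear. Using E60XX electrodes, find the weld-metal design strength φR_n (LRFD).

E60XX → F_EXX = 60 ksi.
Effective throat (given) t_e = 0.5625 in.
A_we = 0.5625 × 18.5 = 10.41 in².
F_nw = 0.6 F_EXX = 36 ksi.
φR_n = 0.75 × 36 × 10.41 = 281 kip.

φR_n ≈ 281 kip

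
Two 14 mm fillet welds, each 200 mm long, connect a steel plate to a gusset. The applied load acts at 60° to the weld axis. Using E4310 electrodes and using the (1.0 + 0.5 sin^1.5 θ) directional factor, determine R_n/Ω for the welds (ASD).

E43XX → F_EXX = 430 MPa.
t_e = 0.707 × 14 = 9.898 mm; A_we = 9.898 × 400 = 3959 mm².
Directional factor: 1.0 + 0.5 sin^1.5(60°) = 1.403.
F_nw = 0.6 × 430 × 1.403 = 362 MPa.
R_n/Ω = (362 × 3959) / 2.0 × 10⁻³ = 716.5 kN.

R_n/Ω ≈ 717 kN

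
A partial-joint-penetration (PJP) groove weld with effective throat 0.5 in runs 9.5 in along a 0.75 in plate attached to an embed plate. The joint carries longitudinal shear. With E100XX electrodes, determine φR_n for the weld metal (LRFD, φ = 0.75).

φR_n ≈ 214 kip

E100XX → F_EXX = 100 ksi.
Effective throat (given) t_e = 0.5 in.
A_we = 0.5 × 9.5 = 4.75 in².
F_nw = 0.6 F_EXX = 60 ksi.
φR_n = 0.75 × 60 × 4.75 = 213.8 kip.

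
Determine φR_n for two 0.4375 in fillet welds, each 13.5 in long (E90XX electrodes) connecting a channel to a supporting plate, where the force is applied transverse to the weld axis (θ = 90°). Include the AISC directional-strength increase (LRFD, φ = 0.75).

E90XX → F_EXX = 90 ksi.
t_e = 0.707 × 0.4375 = 0.3093 in; A_we = 0.3093 × 27 = 8.351 in².
Directional factor: 1.0 + 0.5 sin^1.5(90°) = 1.5.
F_nw = 0.6 × 90 × 1.5 = 81 ksi.
φR_n = 0.75 × 81 × 8.351 = 507.3 kip.

φR_n ≈ 507 kip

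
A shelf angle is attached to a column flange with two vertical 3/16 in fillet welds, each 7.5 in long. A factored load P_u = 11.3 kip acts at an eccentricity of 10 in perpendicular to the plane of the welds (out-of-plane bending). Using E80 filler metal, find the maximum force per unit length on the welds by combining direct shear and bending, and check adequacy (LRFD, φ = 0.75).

f_max ≈ 6.07 kip/in; NOT adequate

E80XX → F_EXX = 80 ksi.
L_w = 2 × 7.5 = 15 in; section modulus (unit throat) S = 2 × L²/6 = 18.75 in².
Direct shear f_v = P/L_w = 11.3/15 = 0.7533 kip/in.
Moment M = P × e = 11.3 × 10 = 113 kip·in; bending f_b = M/S = 6.027 kip/in.
f_max = √(f_v² + f_b²) = √(0.7533² + 6.027²) = 6.074 kip/in.
φr_n = 0.75 × 0.6 × 80 × (0.707 × 0.1875) = 4.772 kip/in → NOT adequate.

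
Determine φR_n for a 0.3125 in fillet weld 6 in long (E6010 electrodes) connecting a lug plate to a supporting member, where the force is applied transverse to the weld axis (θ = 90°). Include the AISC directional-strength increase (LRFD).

E60XX → F_EXX = 60 ksi.
t_e = 0.707 × 0.3125 = 0.2209 in; A_we = 0.2209 × 6 = 1.326 in².
Directional factor: 1.0 + 0.5 sin^1.5(90°) = 1.5.
F_nw = 0.6 × 60 × 1.5 = 54 ksi.
φR_n = 0.75 × 54 × 1.326 = 53.69 kips.

φR_n ≈ 53.7 kips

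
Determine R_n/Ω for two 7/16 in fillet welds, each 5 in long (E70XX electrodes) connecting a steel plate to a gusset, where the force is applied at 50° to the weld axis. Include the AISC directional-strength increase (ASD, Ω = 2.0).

E70XX → F_EXX = 70 ksi.
t_e = 0.707 × 0.4375 = 0.3093 in; A_we = 0.3093 × 10 = 3.093 in².
Directional factor: 1.0 + 0.5 sin^1.5(50°) = 1.335.
F_nw = 0.6 × 70 × 1.335 = 56.08 ksi.
R_n/Ω = (56.08 × 3.093) / 2.0 = 86.73 kip.

R_n/Ω ≈ 86.7 kip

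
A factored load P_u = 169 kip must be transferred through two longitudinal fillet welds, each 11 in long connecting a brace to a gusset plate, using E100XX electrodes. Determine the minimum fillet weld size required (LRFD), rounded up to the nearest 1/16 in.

w = 1/4 in

E100XX → F_EXX = 100 ksi.
Total weld length L = 22 in.
Required throat t_e = P_u / (φ × 0.6 F_EXX × L) = 169 / (0.75 × 0.6 × 100 × 22) = 0.1707 in.
Required leg w = t_e / 0.707 = 0.2415 in → use 1/4 in.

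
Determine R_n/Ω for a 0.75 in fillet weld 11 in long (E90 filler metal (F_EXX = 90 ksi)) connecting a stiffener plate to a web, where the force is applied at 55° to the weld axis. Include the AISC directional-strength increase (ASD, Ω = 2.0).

R_n/Ω ≈ 216 kips

t_e = 0.707 × 0.75 = 0.5302 in; A_we = 0.5302 × 11 = 5.833 in².
Directional factor: 1.0 + 0.5 sin^1.5(55°) = 1.371.
F_nw = 0.6 × 90 × 1.371 = 74.02 ksi.
R_n/Ω = (74.02 × 5.833) / 2.0 = 215.9 kips.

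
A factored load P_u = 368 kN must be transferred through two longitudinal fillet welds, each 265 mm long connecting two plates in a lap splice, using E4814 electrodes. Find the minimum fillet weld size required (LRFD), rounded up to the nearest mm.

E48XX → F_EXX = 480 MPa.
Total weld length L = 530 mm.
Required throat t_e = P_u / (φ × 0.6 F_EXX × L) = 368 / (0.75 × 0.6 × 480 × 530 × 10⁻³) = 3.215 mm.
Required leg w = t_e / 0.707 = 4.547 mm → use 5 mm.

w = 5 mm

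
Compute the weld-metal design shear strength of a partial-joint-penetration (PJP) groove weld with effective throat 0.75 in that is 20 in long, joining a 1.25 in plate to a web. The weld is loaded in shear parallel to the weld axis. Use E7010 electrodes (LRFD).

E70XX → F_EXX = 70 ksi.
Effective throat (given) t_e = 0.75 in.
A_we = 0.75 × 20 = 15 in².
F_nw = 0.6 F_EXX = 42 ksi.
φR_n = 0.75 × 42 × 15 = 472.5 kip.

φR_n ≈ 472 kip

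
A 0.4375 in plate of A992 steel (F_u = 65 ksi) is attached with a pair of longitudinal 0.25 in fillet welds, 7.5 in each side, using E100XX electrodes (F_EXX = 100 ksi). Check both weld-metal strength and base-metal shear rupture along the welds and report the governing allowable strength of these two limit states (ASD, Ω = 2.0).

R_n/Ω ≈ 79.5 kip (weld metal governs)

t_e = 0.707 × 0.25 = 0.1767 in; L = 15 in.
Weld metal: R_n/Ω = (1/2.0) × 0.6 × 100 × 0.1767 × 15 = 79.54 kip.
Base metal (shear rupture): R_n/Ω = (1/2.0) × 0.6 × 65 × 0.4375 × 15 = 128 kip.
Governing: weld metal.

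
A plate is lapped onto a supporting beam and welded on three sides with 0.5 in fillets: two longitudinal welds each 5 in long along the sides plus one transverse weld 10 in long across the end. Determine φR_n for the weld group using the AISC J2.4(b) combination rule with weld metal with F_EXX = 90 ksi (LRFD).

φR_n ≈ 336 kips

t_e = 0.707 × 0.5 = 0.3535 in.
R_nwl = 0.6 × 90 × 0.3535 × 10 = 190.9 kips (longitudinal, 2 welds).
R_nwt = 0.6 × 90 × 0.3535 × 10 = 190.9 kips (transverse, base value).
(i) R_nwl + R_nwt = 381.8 kips; (ii) 0.85 R_nwl + 1.5 R_nwt = 448.6 kips.
R_n = max = 448.6 kips [governs: (ii)]; φR_n = 336.4 kips.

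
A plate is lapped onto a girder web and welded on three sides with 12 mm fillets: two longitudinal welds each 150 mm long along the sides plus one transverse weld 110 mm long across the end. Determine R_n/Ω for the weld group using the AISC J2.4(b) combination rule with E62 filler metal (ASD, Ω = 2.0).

R_n/Ω ≈ 663 kN

E62XX → F_EXX = 620 MPa.
t_e = 0.707 × 12 = 8.484 mm.
R_nwl = 0.6 × 620 × 8.484 × 300 × 10⁻³ = 946.8 kN (longitudinal, 2 welds).
R_nwt = 0.6 × 620 × 8.484 × 110 × 10⁻³ = 347.2 kN (transverse, base value).
(i) R_nwl + R_nwt = 1294 kN; (ii) 0.85 R_nwl + 1.5 R_nwt = 1326 kN.
R_n = max = 1326 kN [governs: (ii)]; R_n/Ω = 662.8 kN.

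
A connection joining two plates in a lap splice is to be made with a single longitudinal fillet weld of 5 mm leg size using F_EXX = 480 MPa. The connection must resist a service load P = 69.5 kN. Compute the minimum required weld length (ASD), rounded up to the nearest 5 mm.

L = 140 mm

Throat t_e = 0.707 × 5 = 3.535 mm.
r_n/Ω = (0.6 × 480 × 3.535) / 2.0 = 509 N/mm = 0.509 kN/mm.
L_req = P / (r_n/Ω) = 69.5 / 0.509 = 136.5 mm total.
Round up → use L = 140 mm.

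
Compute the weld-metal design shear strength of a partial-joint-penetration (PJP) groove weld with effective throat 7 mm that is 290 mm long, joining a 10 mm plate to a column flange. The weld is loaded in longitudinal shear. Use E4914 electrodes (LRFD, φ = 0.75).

E49XX → F_EXX = 490 MPa.
Effective throat (given) t_e = 7 mm.
A_we = 7 × 290 = 2030 mm².
F_nw = 0.6 F_EXX = 294 MPa.
φR_n = 0.75 × 294 × 2030 × 10⁻³ = 447.6 kN.

φR_n ≈ 448 kN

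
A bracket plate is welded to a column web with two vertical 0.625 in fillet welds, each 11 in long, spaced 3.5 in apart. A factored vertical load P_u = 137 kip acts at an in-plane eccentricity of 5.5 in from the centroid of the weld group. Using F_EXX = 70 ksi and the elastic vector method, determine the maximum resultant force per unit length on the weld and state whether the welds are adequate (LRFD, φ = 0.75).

f_max ≈ 17.9 kip/in; NOT adequate

Total weld length L_w = 22 in. Treat welds as unit-width lines.
Polar moment about centroid: J = 2[d³/12 + d(b/2)²] = 2[11³/12 + 11×1.75²] = 289.2 in³.
Direct shear f_v = P/L_w = 137 / 22 = 6.227 kip/in (vertical).
Torsion M = P·e = 137 × 5.5 = 753.5 kip·in.
Critical point at (x, y) = (1.75, 5.5) from centroid. f_tx = M·y/J = 14.33 kip/in; f_ty = M·x/J = 4.559 kip/in.
Resultant f_max = √[f_tx² + (f_v + f_ty)²] = √[14.33² + (6.227 + 4.559)²] = 17.94 kip/in.
Capacity per unit length: φr_n = 0.75 × 0.6 × 70 × (0.707 × 0.625) = 13.92 kip/in.
17.94 > 13.92 → NOT adequate.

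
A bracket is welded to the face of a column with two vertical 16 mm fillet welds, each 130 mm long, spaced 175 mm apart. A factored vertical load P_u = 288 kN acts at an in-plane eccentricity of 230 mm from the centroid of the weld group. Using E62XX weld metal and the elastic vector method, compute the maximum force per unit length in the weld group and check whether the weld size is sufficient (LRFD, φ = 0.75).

f_max ≈ 4010 N/mm; NOT adequate

E62XX → F_EXX = 620 MPa.
Total weld length L_w = 260 mm. Treat welds as unit-width lines.
Polar moment about centroid: J = 2[d³/12 + d(b/2)²] = 2[130³/12 + 130×87.5²] = 2357000 mm³.
Direct shear f_v = P/L_w = 288×10³ / 260 = 1108 N/mm (vertical).
Torsion M = P·e = 288×10³ × 230 = 66240000 N·mm.
Critical point at (x, y) = (87.5, 65) from centroid. f_tx = M·y/J = 1827 N/mm; f_ty = M·x/J = 2459 N/mm.
Resultant f_max = √[f_tx² + (f_v + f_ty)²] = √[1827² + (1108 + 2459)²] = 4008 N/mm.
Capacity per unit length: φr_n = 0.75 × 0.6 × 620 × (0.707 × 16) = 3156 N/mm.
4008 > 3156 → NOT adequate.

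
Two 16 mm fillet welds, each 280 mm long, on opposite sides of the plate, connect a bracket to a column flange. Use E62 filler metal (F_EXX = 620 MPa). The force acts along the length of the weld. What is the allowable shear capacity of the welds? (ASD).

R_n/Ω ≈ 1180 kN

Effective throat t_e = 0.707 × 16 = 11.31 mm.
Total length L = 560 mm; A_we = 11.31 × 560 = 6335 mm².
F_nw = 0.6 F_EXX = 0.6 × 620 = 372 MPa.
R_n = 372 × 6335 × 10⁻³ = 2357 kN; R_n/Ω = 2357/2.0 = 1178 kN.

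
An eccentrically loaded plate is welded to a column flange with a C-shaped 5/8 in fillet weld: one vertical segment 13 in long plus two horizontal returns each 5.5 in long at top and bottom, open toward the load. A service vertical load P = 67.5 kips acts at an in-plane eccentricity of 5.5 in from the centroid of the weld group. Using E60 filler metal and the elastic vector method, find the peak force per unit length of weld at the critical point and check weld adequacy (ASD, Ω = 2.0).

E60XX → F_EXX = 60 ksi.
Total weld length L_w = 24 in. Treat welds as unit-width lines.
Centroid: x̄ = 2×5.5×2.75 / 24 = 1.26 in from the vertical weld.
Polar moment about centroid: J = I_x + I_y = [13³/12 + 2×5.5×6.5²] + [13×1.26² + 2(5.5³/12 + 5.5×1.49²)] = 720.6 in³.
Direct shear f_v = P/L_w = 67.5 / 24 = 2.812 kip/in (vertical).
Torsion M = P·e = 67.5 × 5.5 = 371.25 kip·in.
Critical point at (x, y) = (4.24, 6.5) from centroid. f_tx = M·y/J = 3.349 kip/in; f_ty = M·x/J = 2.184 kip/in.
Resultant f_max = √[f_tx² + (f_v + f_ty)²] = √[3.349² + (2.812 + 2.184)²] = 6.015 kip/in.
Capacity per unit length: r_n/Ω = (1/2.0) × 0.6 × 60 × (0.707 × 0.625) = 7.954 kip/in.
6.015 ≤ 7.954 → adequate.

f_max ≈ 6.01 kip/in; adequate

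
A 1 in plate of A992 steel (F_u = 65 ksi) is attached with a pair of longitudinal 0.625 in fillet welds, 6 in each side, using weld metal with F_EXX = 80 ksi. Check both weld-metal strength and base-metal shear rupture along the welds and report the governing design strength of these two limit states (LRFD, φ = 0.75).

φR_n ≈ 191 kip (weld metal governs)

t_e = 0.707 × 0.625 = 0.4419 in; L = 12 in.
Weld metal: φR_n = 0.75 × 0.6 × 80 × 0.4419 × 12 = 190.9 kip.
Base metal (shear rupture): φR_n = 0.75 × 0.6 × 65 × 1 × 12 = 351 kip.
Governing: weld metal.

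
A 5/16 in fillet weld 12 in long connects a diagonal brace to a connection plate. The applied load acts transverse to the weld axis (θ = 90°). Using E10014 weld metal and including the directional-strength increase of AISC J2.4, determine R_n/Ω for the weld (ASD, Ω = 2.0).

E100XX → F_EXX = 100 ksi.
t_e = 0.707 × 0.3125 = 0.2209 in; A_we = 0.2209 × 12 = 2.651 in².
Directional factor: 1.0 + 0.5 sin^1.5(90°) = 1.5.
F_nw = 0.6 × 100 × 1.5 = 90 ksi.
R_n/Ω = (90 × 2.651) / 2.0 = 119.3 kips.

R_n/Ω ≈ 119 kips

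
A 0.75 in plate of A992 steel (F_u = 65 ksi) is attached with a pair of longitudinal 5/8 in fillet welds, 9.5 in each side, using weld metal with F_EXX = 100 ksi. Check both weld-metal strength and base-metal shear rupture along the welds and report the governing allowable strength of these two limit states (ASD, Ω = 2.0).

R_n/Ω ≈ 252 kip (weld metal governs)

t_e = 0.707 × 0.625 = 0.4419 in; L = 19 in.
Weld metal: R_n/Ω = (1/2.0) × 0.6 × 100 × 0.4419 × 19 = 251.9 kip.
Base metal (shear rupture): R_n/Ω = (1/2.0) × 0.6 × 65 × 0.75 × 19 = 277.9 kip.
Governing: weld metal.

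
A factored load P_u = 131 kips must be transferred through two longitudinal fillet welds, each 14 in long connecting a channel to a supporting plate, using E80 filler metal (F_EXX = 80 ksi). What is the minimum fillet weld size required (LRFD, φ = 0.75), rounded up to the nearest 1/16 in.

Total weld length L = 28 in.
Required throat t_e = P_u / (φ × 0.6 F_EXX × L) = 131 / (0.75 × 0.6 × 80 × 28) = 0.13 in.
Required leg w = t_e / 0.707 = 0.1838 in → use 3/16 in.

w = 3/16 in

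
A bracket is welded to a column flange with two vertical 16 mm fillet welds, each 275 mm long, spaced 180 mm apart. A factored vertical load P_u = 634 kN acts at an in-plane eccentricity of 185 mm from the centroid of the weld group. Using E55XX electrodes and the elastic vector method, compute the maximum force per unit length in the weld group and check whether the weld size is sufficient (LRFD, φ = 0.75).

f_max ≈ 3210 N/mm; NOT adequate

E55XX → F_EXX = 550 MPa.
Total weld length L_w = 550 mm. Treat welds as unit-width lines.
Polar moment about centroid: J = 2[d³/12 + d(b/2)²] = 2[275³/12 + 275×90²] = 7921000 mm³.
Direct shear f_v = P/L_w = 634×10³ / 550 = 1153 N/mm (vertical).
Torsion M = P·e = 634×10³ × 185 = 117290000 N·mm.
Critical point at (x, y) = (90, 137.5) from centroid. f_tx = M·y/J = 2036 N/mm; f_ty = M·x/J = 1333 N/mm.
Resultant f_max = √[f_tx² + (f_v + f_ty)²] = √[2036² + (1153 + 1333)²] = 3213 N/mm.
Capacity per unit length: φr_n = 0.75 × 0.6 × 550 × (0.707 × 16) = 2800 N/mm.
3213 > 2800 → NOT adequate.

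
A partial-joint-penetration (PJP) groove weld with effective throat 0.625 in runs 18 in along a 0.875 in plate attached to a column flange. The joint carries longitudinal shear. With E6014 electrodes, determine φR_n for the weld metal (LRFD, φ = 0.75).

E60XX → F_EXX = 60 ksi.
Effective throat (given) t_e = 0.625 in.
A_we = 0.625 × 18 = 11.25 in².
F_nw = 0.6 F_EXX = 36 ksi.
φR_n = 0.75 × 36 × 11.25 = 303.8 kips.

φR_n ≈ 304 kips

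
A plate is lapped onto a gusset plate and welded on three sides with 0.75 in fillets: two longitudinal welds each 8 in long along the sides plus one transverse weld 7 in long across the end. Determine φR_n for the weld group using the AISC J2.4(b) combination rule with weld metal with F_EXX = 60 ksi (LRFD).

φR_n ≈ 345 kips

t_e = 0.707 × 0.75 = 0.5302 in.
R_nwl = 0.6 × 60 × 0.5302 × 16 = 305.4 kips (longitudinal, 2 welds).
R_nwt = 0.6 × 60 × 0.5302 × 7 = 133.6 kips (transverse, base value).
(i) R_nwl + R_nwt = 439 kips; (ii) 0.85 R_nwl + 1.5 R_nwt = 460 kips.
R_n = max = 460 kips [governs: (ii)]; φR_n = 345 kips.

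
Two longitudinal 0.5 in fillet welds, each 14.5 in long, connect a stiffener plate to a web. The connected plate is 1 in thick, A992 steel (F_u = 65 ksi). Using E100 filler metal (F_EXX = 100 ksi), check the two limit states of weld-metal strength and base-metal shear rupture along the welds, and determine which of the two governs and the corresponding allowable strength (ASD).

R_n/Ω ≈ 308 kips (weld metal governs)

t_e = 0.707 × 0.5 = 0.3535 in; L = 29 in.
Weld metal: R_n/Ω = (1/2.0) × 0.6 × 100 × 0.3535 × 29 = 307.5 kips.
Base metal (shear rupture): R_n/Ω = (1/2.0) × 0.6 × 65 × 1 × 29 = 565.5 kips.
Governing: weld metal.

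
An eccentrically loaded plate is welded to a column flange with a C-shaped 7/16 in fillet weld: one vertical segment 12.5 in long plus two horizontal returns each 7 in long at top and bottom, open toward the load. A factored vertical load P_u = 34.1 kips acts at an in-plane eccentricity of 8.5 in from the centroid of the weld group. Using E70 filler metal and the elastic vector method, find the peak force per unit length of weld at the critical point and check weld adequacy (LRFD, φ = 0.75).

E70XX → F_EXX = 70 ksi.
Total weld length L_w = 26.5 in. Treat welds as unit-width lines.
Centroid: x̄ = 2×7×3.5 / 26.5 = 1.849 in from the vertical weld.
Polar moment about centroid: J = I_x + I_y = [12.5³/12 + 2×7×6.25²] + [12.5×1.849² + 2(7³/12 + 7×1.651²)] = 847.7 in³.
Direct shear f_v = P/L_w = 34.1 / 26.5 = 1.287 kip/in (vertical).
Torsion M = P·e = 34.1 × 8.5 = 289.85 kip·in.
Critical point at (x, y) = (5.151, 6.25) from centroid. f_tx = M·y/J = 2.137 kip/in; f_ty = M·x/J = 1.761 kip/in.
Resultant f_max = √[f_tx² + (f_v + f_ty)²] = √[2.137² + (1.287 + 1.761)²] = 3.723 kip/in.
Capacity per unit length: φr_n = 0.75 × 0.6 × 70 × (0.707 × 0.4375) = 9.743 kip/in.
3.723 ≤ 9.743 → adequate.

f_max ≈ 3.72 kip/in; adequate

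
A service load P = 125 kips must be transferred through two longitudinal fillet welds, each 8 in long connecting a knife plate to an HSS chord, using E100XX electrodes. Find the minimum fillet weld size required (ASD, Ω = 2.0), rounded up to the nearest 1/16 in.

E100XX → F_EXX = 100 ksi.
Total weld length L = 16 in.
Required throat t_e = P × Ω / (0.6 F_EXX × L) = 125 × 2.0 / (0.6 × 100 × 16) = 0.2604 in.
Required leg w = t_e / 0.707 = 0.3683 in → use 3/8 in.

w = 3/8 in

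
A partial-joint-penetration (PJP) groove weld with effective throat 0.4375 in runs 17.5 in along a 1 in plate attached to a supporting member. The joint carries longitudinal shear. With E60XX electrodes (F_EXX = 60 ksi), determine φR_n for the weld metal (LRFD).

Effective throat (given) t_e = 0.4375 in.
A_we = 0.4375 × 17.5 = 7.656 in².
F_nw = 0.6 F_EXX = 36 ksi.
φR_n = 0.75 × 36 × 7.656 = 206.7 kip.

φR_n ≈ 207 kip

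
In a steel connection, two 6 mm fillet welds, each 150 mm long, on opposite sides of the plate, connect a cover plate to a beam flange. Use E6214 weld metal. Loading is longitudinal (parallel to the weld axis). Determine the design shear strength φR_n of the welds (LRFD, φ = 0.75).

φR_n ≈ 355 kN

E62XX → F_EXX = 620 MPa.
Effective throat t_e = 0.707 × 6 = 4.242 mm.
Total length L = 300 mm; A_we = 4.242 × 300 = 1273 mm².
F_nw = 0.6 F_EXX = 0.6 × 620 = 372 MPa.
φR_n = 0.75 × 372 × 1273 × 10⁻³ = 355.1 kN.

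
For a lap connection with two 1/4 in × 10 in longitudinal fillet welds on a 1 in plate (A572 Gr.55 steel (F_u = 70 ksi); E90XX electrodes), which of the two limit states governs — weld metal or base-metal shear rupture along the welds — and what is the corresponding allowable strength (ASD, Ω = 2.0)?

E90XX → F_EXX = 90 ksi.
t_e = 0.707 × 0.25 = 0.1767 in; L = 20 in.
Weld metal: R_n/Ω = (1/2.0) × 0.6 × 90 × 0.1767 × 20 = 95.44 kips.
Base metal (shear rupture): R_n/Ω = (1/2.0) × 0.6 × 70 × 1 × 20 = 420 kips.
Governing: weld metal.

R_n/Ω ≈ 95.4 kips (weld metal governs)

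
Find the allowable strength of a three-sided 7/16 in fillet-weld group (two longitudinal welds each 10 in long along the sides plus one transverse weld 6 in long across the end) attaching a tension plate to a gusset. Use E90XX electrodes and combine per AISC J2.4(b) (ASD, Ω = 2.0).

E90XX → F_EXX = 90 ksi.
t_e = 0.707 × 0.4375 = 0.3093 in.
R_nwl = 0.6 × 90 × 0.3093 × 20 = 334.1 kip (longitudinal, 2 welds).
R_nwt = 0.6 × 90 × 0.3093 × 6 = 100.2 kip (transverse, base value).
(i) R_nwl + R_nwt = 434.3 kip; (ii) 0.85 R_nwl + 1.5 R_nwt = 434.3 kip.
R_n = max = 434.3 kip [governs: (ii)]; R_n/Ω = 217.1 kip.

R_n/Ω ≈ 217 kip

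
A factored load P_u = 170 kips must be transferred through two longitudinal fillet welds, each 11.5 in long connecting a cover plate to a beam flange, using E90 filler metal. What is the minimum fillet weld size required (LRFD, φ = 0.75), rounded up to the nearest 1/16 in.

E90XX → F_EXX = 90 ksi.
Total weld length L = 23 in.
Required throat t_e = P_u / (φ × 0.6 F_EXX × L) = 170 / (0.75 × 0.6 × 90 × 23) = 0.1825 in.
Required leg w = t_e / 0.707 = 0.2581 in → use 5/16 in.

w = 5/16 in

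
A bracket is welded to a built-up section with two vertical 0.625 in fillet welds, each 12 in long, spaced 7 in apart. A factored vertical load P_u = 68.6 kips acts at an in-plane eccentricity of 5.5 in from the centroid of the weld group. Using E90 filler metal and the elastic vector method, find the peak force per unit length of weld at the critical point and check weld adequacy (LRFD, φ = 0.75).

E90XX → F_EXX = 90 ksi.
Total weld length L_w = 24 in. Treat welds as unit-width lines.
Polar moment about centroid: J = 2[d³/12 + d(b/2)²] = 2[12³/12 + 12×3.5²] = 582 in³.
Direct shear f_v = P/L_w = 68.6 / 24 = 2.858 kip/in (vertical).
Torsion M = P·e = 68.6 × 5.5 = 377.3 kip·in.
Critical point at (x, y) = (3.5, 6) from centroid. f_tx = M·y/J = 3.89 kip/in; f_ty = M·x/J = 2.269 kip/in.
Resultant f_max = √[f_tx² + (f_v + f_ty)²] = √[3.89² + (2.858 + 2.269)²] = 6.436 kip/in.
Capacity per unit length: φr_n = 0.75 × 0.6 × 90 × (0.707 × 0.625) = 17.9 kip/in.
6.436 ≤ 17.9 → adequate.

f_max ≈ 6.44 kip/in; adequate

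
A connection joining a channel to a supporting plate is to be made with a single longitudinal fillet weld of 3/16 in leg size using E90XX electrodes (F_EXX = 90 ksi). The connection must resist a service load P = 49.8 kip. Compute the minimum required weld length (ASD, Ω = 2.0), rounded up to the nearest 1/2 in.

L = 14 in

Throat t_e = 0.707 × 0.1875 = 0.1326 in.
r_n/Ω = (0.6 × 90 × 0.1326) / 2.0 = 3.579 kip/in.
L_req = P / (r_n/Ω) = 49.8 / 3.579 = 13.91 in total.
Round up → use L = 14 in.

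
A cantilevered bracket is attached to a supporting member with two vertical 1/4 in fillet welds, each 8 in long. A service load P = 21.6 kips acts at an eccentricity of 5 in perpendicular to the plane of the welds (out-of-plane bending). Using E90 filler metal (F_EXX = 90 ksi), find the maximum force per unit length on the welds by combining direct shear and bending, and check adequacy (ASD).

L_w = 2 × 8 = 16 in; section modulus (unit throat) S = 2 × L²/6 = 21.33 in².
Direct shear f_v = P/L_w = 21.6/16 = 1.35 kip/in.
Moment M = P × e = 21.6 × 5 = 108 kip·in; bending f_b = M/S = 5.062 kip/in.
f_max = √(f_v² + f_b²) = √(1.35² + 5.062²) = 5.239 kip/in.
r_n/Ω = (1/2.0) × 0.6 × 90 × (0.707 × 0.25) = 4.772 kip/in → NOT adequate.

f_max ≈ 5.24 kip/in; NOT adequate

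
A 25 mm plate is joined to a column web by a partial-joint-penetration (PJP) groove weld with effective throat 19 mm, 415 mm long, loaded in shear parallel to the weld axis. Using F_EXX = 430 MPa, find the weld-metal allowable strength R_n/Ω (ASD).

R_n/Ω ≈ 1020 kN

Effective throat (given) t_e = 19 mm.
A_we = 19 × 415 = 7885 mm².
F_nw = 0.6 F_EXX = 258 MPa.
R_n/Ω = (258 × 7885) / 2.0 × 10⁻³ = 1017 kN.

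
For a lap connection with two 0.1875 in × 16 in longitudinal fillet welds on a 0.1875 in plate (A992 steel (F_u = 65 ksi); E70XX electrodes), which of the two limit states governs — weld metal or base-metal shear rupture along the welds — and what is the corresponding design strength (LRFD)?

φR_n ≈ 134 kip (weld metal governs)

E70XX → F_EXX = 70 ksi.
t_e = 0.707 × 0.1875 = 0.1326 in; L = 32 in.
Weld metal: φR_n = 0.75 × 0.6 × 70 × 0.1326 × 32 = 133.6 kip.
Base metal (shear rupture): φR_n = 0.75 × 0.6 × 65 × 0.1875 × 32 = 175.5 kip.
Governing: weld metal.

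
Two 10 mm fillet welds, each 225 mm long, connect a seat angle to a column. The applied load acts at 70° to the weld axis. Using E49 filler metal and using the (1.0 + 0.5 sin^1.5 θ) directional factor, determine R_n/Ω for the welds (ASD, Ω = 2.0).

E49XX → F_EXX = 490 MPa.
t_e = 0.707 × 10 = 7.07 mm; A_we = 7.07 × 450 = 3181 mm².
Directional factor: 1.0 + 0.5 sin^1.5(70°) = 1.455.
F_nw = 0.6 × 490 × 1.455 = 427.9 MPa.
R_n/Ω = (427.9 × 3181) / 2.0 × 10⁻³ = 680.7 kN.

R_n/Ω ≈ 681 kN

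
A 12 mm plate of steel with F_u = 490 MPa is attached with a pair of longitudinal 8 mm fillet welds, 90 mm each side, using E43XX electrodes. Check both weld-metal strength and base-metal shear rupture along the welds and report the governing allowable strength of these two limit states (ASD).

E43XX → F_EXX = 430 MPa.
t_e = 0.707 × 8 = 5.656 mm; L = 180 mm.
Weld metal: R_n/Ω = (1/2.0) × 0.6 × 430 × 5.656 × 180 × 10⁻³ = 131.3 kN.
Base metal (shear rupture): R_n/Ω = (1/2.0) × 0.6 × 490 × 12 × 180 × 10⁻³ = 317.5 kN.
Governing: weld metal.

R_n/Ω ≈ 131 kN (weld metal governs)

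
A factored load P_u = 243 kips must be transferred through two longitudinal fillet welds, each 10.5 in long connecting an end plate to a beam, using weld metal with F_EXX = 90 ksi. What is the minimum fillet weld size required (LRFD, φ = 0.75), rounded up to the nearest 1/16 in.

w = 7/16 in

Total weld length L = 21 in.
Required throat t_e = P_u / (φ × 0.6 F_EXX × L) = 243 / (0.75 × 0.6 × 90 × 21) = 0.2857 in.
Required leg w = t_e / 0.707 = 0.4041 in → use 7/16 in.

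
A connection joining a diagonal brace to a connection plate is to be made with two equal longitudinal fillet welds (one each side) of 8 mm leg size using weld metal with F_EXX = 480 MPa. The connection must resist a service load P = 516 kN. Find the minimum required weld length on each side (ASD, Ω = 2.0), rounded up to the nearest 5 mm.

L = 320 mm on each side

Throat t_e = 0.707 × 8 = 5.656 mm.
r_n/Ω = (0.6 × 480 × 5.656) / 2.0 = 814.5 N/mm = 0.8145 kN/mm.
L_req = P / (r_n/Ω) = 516 / 0.8145 = 633.5 mm total.
Per side: 633.5 / 2 = 316.8 mm.
Round up → use L = 320 mm on each side.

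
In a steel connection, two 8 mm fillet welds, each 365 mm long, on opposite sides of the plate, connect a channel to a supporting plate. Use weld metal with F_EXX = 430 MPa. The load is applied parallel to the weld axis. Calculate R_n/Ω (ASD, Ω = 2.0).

R_n/Ω ≈ 533 kN

Effective throat t_e = 0.707 × 8 = 5.656 mm.
Total length L = 730 mm; A_we = 5.656 × 730 = 4129 mm².
F_nw = 0.6 F_EXX = 0.6 × 430 = 258 MPa.
R_n = 258 × 4129 × 10⁻³ = 1065 kN; R_n/Ω = 1065/2.0 = 532.6 kN.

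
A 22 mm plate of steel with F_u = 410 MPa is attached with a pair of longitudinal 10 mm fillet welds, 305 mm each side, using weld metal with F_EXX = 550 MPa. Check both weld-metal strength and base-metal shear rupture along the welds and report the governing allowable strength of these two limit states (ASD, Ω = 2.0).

t_e = 0.707 × 10 = 7.07 mm; L = 610 mm.
Weld metal: R_n/Ω = (1/2.0) × 0.6 × 550 × 7.07 × 610 × 10⁻³ = 711.6 kN.
Base metal (shear rupture): R_n/Ω = (1/2.0) × 0.6 × 410 × 22 × 610 × 10⁻³ = 1651 kN.
Governing: weld metal.

R_n/Ω ≈ 712 kN (weld metal governs)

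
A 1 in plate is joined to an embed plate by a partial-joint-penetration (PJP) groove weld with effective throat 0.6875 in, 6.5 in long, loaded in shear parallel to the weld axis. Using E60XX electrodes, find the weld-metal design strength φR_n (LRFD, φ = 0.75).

φR_n ≈ 121 kip

E60XX → F_EXX = 60 ksi.
Effective throat (given) t_e = 0.6875 in.
A_we = 0.6875 × 6.5 = 4.469 in².
F_nw = 0.6 F_EXX = 36 ksi.
φR_n = 0.75 × 36 × 4.469 = 120.7 kip.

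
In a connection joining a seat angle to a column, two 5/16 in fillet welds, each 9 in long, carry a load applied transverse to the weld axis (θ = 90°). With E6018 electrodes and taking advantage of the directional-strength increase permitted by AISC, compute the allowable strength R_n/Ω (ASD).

R_n/Ω ≈ 107 kip

E60XX → F_EXX = 60 ksi.
t_e = 0.707 × 0.3125 = 0.2209 in; A_we = 0.2209 × 18 = 3.977 in².
Directional factor: 1.0 + 0.5 sin^1.5(90°) = 1.5.
F_nw = 0.6 × 60 × 1.5 = 54 ksi.
R_n/Ω = (54 × 3.977) / 2.0 = 107.4 kip.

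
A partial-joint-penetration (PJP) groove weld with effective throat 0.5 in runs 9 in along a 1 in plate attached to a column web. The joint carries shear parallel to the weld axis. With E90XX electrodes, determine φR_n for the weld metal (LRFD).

φR_n ≈ 182 kips

E90XX → F_EXX = 90 ksi.
Effective throat (given) t_e = 0.5 in.
A_we = 0.5 × 9 = 4.5 in².
F_nw = 0.6 F_EXX = 54 ksi.
φR_n = 0.75 × 54 × 4.5 = 182.2 kips.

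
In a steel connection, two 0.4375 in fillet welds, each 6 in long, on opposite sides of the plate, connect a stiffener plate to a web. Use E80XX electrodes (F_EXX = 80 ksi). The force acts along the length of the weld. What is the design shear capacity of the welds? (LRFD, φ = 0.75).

φR_n ≈ 134 kip

Effective throat t_e = 0.707 × 0.4375 = 0.3093 in.
Total length L = 12 in; A_we = 0.3093 × 12 = 3.712 in².
F_nw = 0.6 F_EXX = 0.6 × 80 = 48 ksi.
φR_n = 0.75 × 48 × 3.712 = 133.6 kip.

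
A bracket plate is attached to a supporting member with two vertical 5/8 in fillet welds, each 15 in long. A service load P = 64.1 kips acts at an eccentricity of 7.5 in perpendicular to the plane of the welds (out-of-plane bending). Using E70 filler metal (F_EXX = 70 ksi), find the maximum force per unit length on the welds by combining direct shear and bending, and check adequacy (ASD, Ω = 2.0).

f_max ≈ 6.76 kip/in; adequate

L_w = 2 × 15 = 30 in; section modulus (unit throat) S = 2 × L²/6 = 75 in².
Direct shear f_v = P/L_w = 64.1/30 = 2.137 kip/in.
Moment M = P × e = 64.1 × 7.5 = 480.75 kip·in; bending f_b = M/S = 6.41 kip/in.
f_max = √(f_v² + f_b²) = √(2.137² + 6.41²) = 6.757 kip/in.
r_n/Ω = (1/2.0) × 0.6 × 70 × (0.707 × 0.625) = 9.279 kip/in → adequate.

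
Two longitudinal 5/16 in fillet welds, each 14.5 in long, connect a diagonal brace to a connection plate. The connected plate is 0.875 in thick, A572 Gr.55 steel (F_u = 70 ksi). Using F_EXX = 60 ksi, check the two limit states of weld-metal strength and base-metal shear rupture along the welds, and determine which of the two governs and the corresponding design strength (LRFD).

t_e = 0.707 × 0.3125 = 0.2209 in; L = 29 in.
Weld metal: φR_n = 0.75 × 0.6 × 60 × 0.2209 × 29 = 173 kips.
Base metal (shear rupture): φR_n = 0.75 × 0.6 × 70 × 0.875 × 29 = 799.3 kips.
Governing: weld metal.

φR_n ≈ 173 kips (weld metal governs)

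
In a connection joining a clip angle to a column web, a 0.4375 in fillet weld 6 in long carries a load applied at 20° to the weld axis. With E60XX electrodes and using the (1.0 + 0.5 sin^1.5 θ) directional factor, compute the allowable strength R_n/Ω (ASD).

E60XX → F_EXX = 60 ksi.
t_e = 0.707 × 0.4375 = 0.3093 in; A_we = 0.3093 × 6 = 1.856 in².
Directional factor: 1.0 + 0.5 sin^1.5(20°) = 1.1.
F_nw = 0.6 × 60 × 1.1 = 39.6 ksi.
R_n/Ω = (39.6 × 1.856) / 2.0 = 36.75 kip.

R_n/Ω ≈ 36.7 kip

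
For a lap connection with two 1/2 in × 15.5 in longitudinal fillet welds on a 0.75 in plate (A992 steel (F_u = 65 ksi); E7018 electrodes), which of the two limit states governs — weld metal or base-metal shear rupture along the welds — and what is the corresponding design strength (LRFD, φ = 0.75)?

φR_n ≈ 345 kips (weld metal governs)

E70XX → F_EXX = 70 ksi.
t_e = 0.707 × 0.5 = 0.3535 in; L = 31 in.
Weld metal: φR_n = 0.75 × 0.6 × 70 × 0.3535 × 31 = 345.2 kips.
Base metal (shear rupture): φR_n = 0.75 × 0.6 × 65 × 0.75 × 31 = 680.1 kips.
Governing: weld metal.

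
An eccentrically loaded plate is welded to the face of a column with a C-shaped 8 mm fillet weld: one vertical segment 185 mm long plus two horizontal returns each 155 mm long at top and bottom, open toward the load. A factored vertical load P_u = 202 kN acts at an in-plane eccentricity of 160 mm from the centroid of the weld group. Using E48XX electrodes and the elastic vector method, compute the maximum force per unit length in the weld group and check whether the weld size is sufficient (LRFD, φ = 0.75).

E48XX → F_EXX = 480 MPa.
Total weld length L_w = 495 mm. Treat welds as unit-width lines.
Centroid: x̄ = 2×155×77.5 / 495 = 48.54 mm from the vertical weld.
Polar moment about centroid: J = I_x + I_y = [185³/12 + 2×155×92.5²] + [185×48.54² + 2(155³/12 + 155×28.96²)] = 4497000 mm³.
Direct shear f_v = P/L_w = 202×10³ / 495 = 408.1 N/mm (vertical).
Torsion M = P·e = 202×10³ × 160 = 32320000 N·mm.
Critical point at (x, y) = (106.5, 92.5) from centroid. f_tx = M·y/J = 664.9 N/mm; f_ty = M·x/J = 765.2 N/mm.
Resultant f_max = √[f_tx² + (f_v + f_ty)²] = √[664.9² + (408.1 + 765.2)²] = 1349 N/mm.
Capacity per unit length: φr_n = 0.75 × 0.6 × 480 × (0.707 × 8) = 1222 N/mm.
1349 > 1222 → NOT adequate.

f_max ≈ 1350 N/mm; NOT adequate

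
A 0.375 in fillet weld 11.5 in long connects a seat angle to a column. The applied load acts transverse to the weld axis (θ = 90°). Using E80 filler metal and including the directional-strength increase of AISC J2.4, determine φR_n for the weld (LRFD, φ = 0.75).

E80XX → F_EXX = 80 ksi.
t_e = 0.707 × 0.375 = 0.2651 in; A_we = 0.2651 × 11.5 = 3.049 in².
Directional factor: 1.0 + 0.5 sin^1.5(90°) = 1.5.
F_nw = 0.6 × 80 × 1.5 = 72 ksi.
φR_n = 0.75 × 72 × 3.049 = 164.6 kip.

φR_n ≈ 165 kip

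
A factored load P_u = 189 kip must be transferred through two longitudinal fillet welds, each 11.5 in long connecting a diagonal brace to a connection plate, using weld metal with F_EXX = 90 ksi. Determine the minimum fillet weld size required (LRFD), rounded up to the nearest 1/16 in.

w = 5/16 in

Total weld length L = 23 in.
Required throat t_e = P_u / (φ × 0.6 F_EXX × L) = 189 / (0.75 × 0.6 × 90 × 23) = 0.2029 in.
Required leg w = t_e / 0.707 = 0.287 in → use 5/16 in.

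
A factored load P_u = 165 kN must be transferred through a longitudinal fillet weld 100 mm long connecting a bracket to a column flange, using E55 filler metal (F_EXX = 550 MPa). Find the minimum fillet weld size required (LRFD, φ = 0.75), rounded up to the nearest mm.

w = 10 mm

Total weld length L = 100 mm.
Required throat t_e = P_u / (φ × 0.6 F_EXX × L) = 165 / (0.75 × 0.6 × 550 × 100 × 10⁻³) = 6.667 mm.
Required leg w = t_e / 0.707 = 9.43 mm → use 10 mm.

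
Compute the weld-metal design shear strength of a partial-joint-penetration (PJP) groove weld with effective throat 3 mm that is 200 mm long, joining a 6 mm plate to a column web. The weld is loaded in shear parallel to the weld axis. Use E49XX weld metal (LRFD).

E49XX → F_EXX = 490 MPa.
Effective throat (given) t_e = 3 mm.
A_we = 3 × 200 = 600 mm².
F_nw = 0.6 F_EXX = 294 MPa.
φR_n = 0.75 × 294 × 600 × 10⁻³ = 132.3 kN.

φR_n ≈ 132 kN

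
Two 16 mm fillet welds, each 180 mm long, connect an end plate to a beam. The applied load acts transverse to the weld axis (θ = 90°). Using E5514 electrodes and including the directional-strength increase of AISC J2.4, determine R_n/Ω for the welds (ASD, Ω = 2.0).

R_n/Ω ≈ 1010 kN

E55XX → F_EXX = 550 MPa.
t_e = 0.707 × 16 = 11.31 mm; A_we = 11.31 × 360 = 4072 mm².
Directional factor: 1.0 + 0.5 sin^1.5(90°) = 1.5.
F_nw = 0.6 × 550 × 1.5 = 495 MPa.
R_n/Ω = (495 × 4072) / 2.0 × 10⁻³ = 1008 kN.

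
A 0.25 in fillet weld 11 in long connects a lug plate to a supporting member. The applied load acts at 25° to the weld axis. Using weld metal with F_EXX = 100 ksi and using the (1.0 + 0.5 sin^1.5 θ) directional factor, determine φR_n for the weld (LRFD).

φR_n ≈ 99.5 kips

t_e = 0.707 × 0.25 = 0.1767 in; A_we = 0.1767 × 11 = 1.944 in².
Directional factor: 1.0 + 0.5 sin^1.5(25°) = 1.137.
F_nw = 0.6 × 100 × 1.137 = 68.24 ksi.
φR_n = 0.75 × 68.24 × 1.944 = 99.51 kips.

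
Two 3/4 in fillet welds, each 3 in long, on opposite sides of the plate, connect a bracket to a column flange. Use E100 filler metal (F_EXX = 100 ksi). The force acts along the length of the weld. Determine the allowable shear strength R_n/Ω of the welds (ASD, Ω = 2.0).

R_n/Ω ≈ 95.4 kip

Effective throat t_e = 0.707 × 0.75 = 0.5302 in.
Total length L = 6 in; A_we = 0.5302 × 6 = 3.181 in².
F_nw = 0.6 F_EXX = 0.6 × 100 = 60 ksi.
R_n = 60 × 3.181 = 190.9 kip; R_n/Ω = 190.9/2.0 = 95.44 kip.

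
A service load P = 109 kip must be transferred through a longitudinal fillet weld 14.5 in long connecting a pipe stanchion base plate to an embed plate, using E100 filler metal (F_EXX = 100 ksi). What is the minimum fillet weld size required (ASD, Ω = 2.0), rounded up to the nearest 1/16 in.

Total weld length L = 14.5 in.
Required throat t_e = P × Ω / (0.6 F_EXX × L) = 109 × 2.0 / (0.6 × 100 × 14.5) = 0.2506 in.
Required leg w = t_e / 0.707 = 0.3544 in → use 3/8 in.

w = 3/8 in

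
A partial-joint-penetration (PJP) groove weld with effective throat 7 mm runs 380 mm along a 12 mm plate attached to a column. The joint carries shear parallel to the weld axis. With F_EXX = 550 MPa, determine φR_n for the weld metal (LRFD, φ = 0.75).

Effective throat (given) t_e = 7 mm.
A_we = 7 × 380 = 2660 mm².
F_nw = 0.6 F_EXX = 330 MPa.
φR_n = 0.75 × 330 × 2660 × 10⁻³ = 658.4 kN.

φR_n ≈ 658 kN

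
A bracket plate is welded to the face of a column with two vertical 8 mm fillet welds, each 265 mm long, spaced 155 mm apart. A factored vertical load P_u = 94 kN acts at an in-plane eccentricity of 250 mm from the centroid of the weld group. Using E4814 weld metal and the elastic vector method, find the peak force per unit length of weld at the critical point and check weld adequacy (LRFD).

E48XX → F_EXX = 480 MPa.
Total weld length L_w = 530 mm. Treat welds as unit-width lines.
Polar moment about centroid: J = 2[d³/12 + d(b/2)²] = 2[265³/12 + 265×77.5²] = 6285000 mm³.
Direct shear f_v = P/L_w = 94×10³ / 530 = 177.4 N/mm (vertical).
Torsion M = P·e = 94×10³ × 250 = 23500000 N·mm.
Critical point at (x, y) = (77.5, 132.5) from centroid. f_tx = M·y/J = 495.4 N/mm; f_ty = M·x/J = 289.8 N/mm.
Resultant f_max = √[f_tx² + (f_v + f_ty)²] = √[495.4² + (177.4 + 289.8)²] = 680.9 N/mm.
Capacity per unit length: φr_n = 0.75 × 0.6 × 480 × (0.707 × 8) = 1222 N/mm.
680.9 ≤ 1222 → adequate.

f_max ≈ 681 N/mm; adequate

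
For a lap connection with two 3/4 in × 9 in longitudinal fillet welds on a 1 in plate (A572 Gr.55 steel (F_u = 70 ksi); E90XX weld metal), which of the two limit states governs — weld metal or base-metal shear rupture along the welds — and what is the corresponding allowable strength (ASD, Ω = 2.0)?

E90XX → F_EXX = 90 ksi.
t_e = 0.707 × 0.75 = 0.5302 in; L = 18 in.
Weld metal: R_n/Ω = (1/2.0) × 0.6 × 90 × 0.5302 × 18 = 257.7 kips.
Base metal (shear rupture): R_n/Ω = (1/2.0) × 0.6 × 70 × 1 × 18 = 378 kips.
Governing: weld metal.

R_n/Ω ≈ 258 kips (weld metal governs)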